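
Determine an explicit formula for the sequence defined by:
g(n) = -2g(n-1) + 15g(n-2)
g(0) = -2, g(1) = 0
Characteristic equation: x² + 2x - 15 = 0, which factors as (x - (3))(x - (-5)) = 0.
Roots r₁ = 3, r₂ = -5 (distinct).
General solution: g(n) = A·(3)^n + B·(-5)^n.
From g(0) = -2: A + B = -2.
From g(1) = 0: 3A - 5B = 0.
Solving: A = - \frac{5}{4}, B = - \frac{3}{4}.
So g(n) = - \frac{3 \left(-5\right)^{n}}{4} - \frac{5 \cdot 3^{n}}{4}.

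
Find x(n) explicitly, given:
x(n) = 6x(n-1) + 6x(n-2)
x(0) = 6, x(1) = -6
Characteristic equation: x² - 6x - 6 = 0.
Discriminant Δ = (6)² + 4·(6) = 60.
Roots r₁,₂ = (6 ± √60)/2, so r₁ = 3 + \sqrt{15}, r₂ = 3 - \sqrt{15}.
General solution: x(n) = A·r₁^n + B·r₂^n.
From the initial conditions, A + B = 6 and r₁A + r₂B = -6.
Since r₁ - r₂ = √60: A = (-6 - (6)r₂)/√60 = 3 - \frac{4 \sqrt{15}}{5}, and B = 6 - A = 3 + \frac{4 \sqrt{15}}{5}.
So x(n) = \left(3 - \frac{4 \sqrt{15}}{5}\right)\left(3 + \sqrt{15}\right)^n + \left(3 + \frac{4 \sqrt{15}}{5}\right)\left(3 - \sqrt{15}\right)^n.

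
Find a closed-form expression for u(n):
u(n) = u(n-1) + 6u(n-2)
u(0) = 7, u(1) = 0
Characteristic equation: x² - x - 6 = 0, which factors as (x - (-2))(x - (3)) = 0.
Roots r₁ = -2, r₂ = 3 (distinct).
General solution: u(n) = A·(-2)^n + B·(3)^n.
From u(0) = 7: A + B = 7.
From u(1) = 0: -2A + 3B = 0.
Solving: A = \frac{21}{5}, B = \frac{14}{5}.
So u(n) = \frac{21 \left(-2\right)^{n}}{5} + \frac{14 \cdot 3^{n}}{5}.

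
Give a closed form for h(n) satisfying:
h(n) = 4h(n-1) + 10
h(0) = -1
First-order linear non-homogeneous.
Homogeneous solution: h_h(n) = A·(4)^n.
Try constant particular solution h_p = K: K = 4K + 10 ⇒ K = - \frac{10}{3}.
General: h(n) = A·(4)^n - \frac{10}{3}.
Apply h(0) = -1: A - \frac{10}{3} = -1 ⇒ A = \frac{7}{3}.
So h(n) = \frac{7 \cdot 4^{n}}{3} - \frac{10}{3}.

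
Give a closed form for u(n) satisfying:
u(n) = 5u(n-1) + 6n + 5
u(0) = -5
First-order linear with linear forcing.
Homogeneous solution: u_h(n) = A·(5)^n.
Try particular u_p(n) = pn + q. Substituting:
  pn + q = 5(p(n-1) + q) + 6n + 5.
Matching the n-coefficient: p = 5p + 6 ⇒ p = - \frac{3}{2}.
Matching constants: q = -5p + 5q + 5 ⇒ q = - \frac{25}{8}.
General: u(n) = A·(5)^n - \frac{3 n}{2} - \frac{25}{8}.
Apply u(0) = -5: A - \frac{25}{8} = -5 ⇒ A = - \frac{15}{8}.
So u(n) = - \frac{15 \cdot 5^{n}}{8} - \frac{3 n}{2} - \frac{25}{8}.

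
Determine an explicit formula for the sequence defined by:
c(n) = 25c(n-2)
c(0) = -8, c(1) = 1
Characteristic equation: x² - 25 = 0, which factors as (x - (5))(x - (-5)) = 0.
Roots r₁ = 5, r₂ = -5 (distinct).
General solution: c(n) = A·(5)^n + B·(-5)^n.
From c(0) = -8: A + B = -8.
From c(1) = 1: 5A - 5B = 1.
Solving: A = - \frac{39}{10}, B = - \frac{41}{10}.
So c(n) = - \frac{41 \left(-5\right)^{n}}{10} - \frac{39 \cdot 5^{n}}{10}.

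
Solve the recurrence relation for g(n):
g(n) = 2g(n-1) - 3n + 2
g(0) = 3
First-order linear with linear forcing.
Homogeneous solution: g_h(n) = A·(2)^n.
Try particular g_p(n) = pn + q. Substituting:
  pn + q = 2(p(n-1) + q) - 3n + 2.
Matching the n-coefficient: p = 2p - 3 ⇒ p = 3.
Matching constants: q = -2p + 2q + 2 ⇒ q = 4.
General: g(n) = A·(2)^n + 3 n + 4.
Apply g(0) = 3: A + 4 = 3 ⇒ A = -1.
So g(n) = - 2^{n} + 3 n + 4.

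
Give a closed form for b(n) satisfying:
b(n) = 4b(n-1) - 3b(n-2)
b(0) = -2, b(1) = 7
Characteristic equation: x² - 4x + 3 = 0, which factors as (x - (3))(x - (1)) = 0.
Roots r₁ = 3, r₂ = 1 (distinct).
General solution: b(n) = A·(3)^n + B·(1)^n.
From b(0) = -2: A + B = -2.
From b(1) = 7: 3A + B = 7.
Solving: A = \frac{9}{2}, B = - \frac{13}{2}.
So b(n) = \frac{9 \cdot 3^{n}}{2} - \frac{13}{2}.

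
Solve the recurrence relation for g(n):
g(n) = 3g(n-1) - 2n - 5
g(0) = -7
First-order linear with linear forcing.
Homogeneous solution: g_h(n) = A·(3)^n.
Try particular g_p(n) = pn + q. Substituting:
  pn + q = 3(p(n-1) + q) - 2n - 5.
Matching the n-coefficient: p = 3p - 2 ⇒ p = 1.
Matching constants: q = -3p + 3q - 5 ⇒ q = 4.
General: g(n) = A·(3)^n + n + 4.
Apply g(0) = -7: A + 4 = -7 ⇒ A = -11.
So g(n) = - 11 \cdot 3^{n} + n + 4.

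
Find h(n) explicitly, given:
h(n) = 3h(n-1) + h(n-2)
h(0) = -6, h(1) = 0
Characteristic equation: x² - 3x - 1 = 0.
Discriminant Δ = (3)² + 4·(1) = 13.
Roots r₁,₂ = (3 ± √13)/2, so r₁ = \frac{3}{2} + \frac{\sqrt{13}}{2}, r₂ = \frac{3}{2} - \frac{\sqrt{13}}{2}.
General solution: h(n) = A·r₁^n + B·r₂^n.
From the initial conditions, A + B = -6 and r₁A + r₂B = 0.
Since r₁ - r₂ = √13: A = (0 - (-6)r₂)/√13 = -3 + \frac{9 \sqrt{13}}{13}, and B = -6 - A = -3 - \frac{9 \sqrt{13}}{13}.
So h(n) = \left(-3 + \frac{9 \sqrt{13}}{13}\right)\left(\frac{3}{2} + \frac{\sqrt{13}}{2}\right)^n + \left(-3 - \frac{9 \sqrt{13}}{13}\right)\left(\frac{3}{2} - \frac{\sqrt{13}}{2}\right)^n.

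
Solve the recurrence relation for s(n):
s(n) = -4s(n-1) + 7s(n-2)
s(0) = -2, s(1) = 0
Characteristic equation: x² + 4x - 7 = 0.
Discriminant Δ = (-4)² + 4·(7) = 44.
Roots r₁,₂ = (-4 ± √44)/2, so r₁ = -2 + \sqrt{11}, r₂ = - \sqrt{11} - 2.
General solution: s(n) = A·r₁^n + B·r₂^n.
From the initial conditions, A + B = -2 and r₁A + r₂B = 0.
Since r₁ - r₂ = √44: A = (0 - (-2)r₂)/√44 = -1 - \frac{2 \sqrt{11}}{11}, and B = -2 - A = -1 + \frac{2 \sqrt{11}}{11}.
So s(n) = \left(-1 - \frac{2 \sqrt{11}}{11}\right)\left(-2 + \sqrt{11}\right)^n + \left(-1 + \frac{2 \sqrt{11}}{11}\right)\left(- \sqrt{11} - 2\right)^n.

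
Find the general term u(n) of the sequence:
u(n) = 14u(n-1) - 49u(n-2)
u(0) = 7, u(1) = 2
Characteristic equation: x² - 14x + 49 = 0, which is (x - (7))².
Repeated root r = 7.
General solution: u(n) = (A + Bn)·(7)^n.
From u(0) = 7: A = 7.
From u(1) = 2: (A + B)·(7) = 2 ⇒ B = - \frac{47}{7}.
So u(n) = \left(7 - \frac{47 n}{7}\right) \cdot (7)^n.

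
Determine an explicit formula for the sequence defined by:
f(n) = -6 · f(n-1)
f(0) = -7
Pure geometric recurrence with ratio -6.
By induction f(n) = f(0) · (-6)^n = - 7 \left(-6\right)^{n}.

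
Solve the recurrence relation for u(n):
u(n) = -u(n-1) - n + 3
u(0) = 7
First-order linear with linear forcing.
Homogeneous solution: u_h(n) = A·(-1)^n.
Try particular u_p(n) = pn + q. Substituting:
  pn + q = -(p(n-1) + q) - n + 3.
Matching the n-coefficient: p = -p - 1 ⇒ p = - \frac{1}{2}.
Matching constants: q = p - q + 3 ⇒ q = \frac{5}{4}.
General: u(n) = A·(-1)^n - \frac{n}{2} + \frac{5}{4}.
Apply u(0) = 7: A + \frac{5}{4} = 7 ⇒ A = \frac{23}{4}.
So u(n) = \frac{23 \left(-1\right)^{n}}{4} - \frac{n}{2} + \frac{5}{4}.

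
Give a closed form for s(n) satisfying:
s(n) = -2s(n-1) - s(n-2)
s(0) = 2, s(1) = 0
Characteristic equation: x² + 2x + 1 = 0, which is (x - (-1))².
Repeated root r = -1.
General solution: s(n) = (A + Bn)·(-1)^n.
From s(0) = 2: A = 2.
From s(1) = 0: (A + B)·(-1) = 0 ⇒ B = -2.
So s(n) = \left(2 - 2 n\right) \cdot (-1)^n.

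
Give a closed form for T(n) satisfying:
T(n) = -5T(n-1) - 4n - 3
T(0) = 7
First-order linear with linear forcing.
Homogeneous solution: T_h(n) = A·(-5)^n.
Try particular T_p(n) = pn + q. Substituting:
  pn + q = -5(p(n-1) + q) - 4n - 3.
Matching the n-coefficient: p = -5p - 4 ⇒ p = - \frac{2}{3}.
Matching constants: q = 5p - 5q - 3 ⇒ q = - \frac{19}{18}.
General: T(n) = A·(-5)^n - \frac{2 n}{3} - \frac{19}{18}.
Apply T(0) = 7: A - \frac{19}{18} = 7 ⇒ A = \frac{145}{18}.
So T(n) = \frac{145 \left(-5\right)^{n}}{18} - \frac{2 n}{3} - \frac{19}{18}.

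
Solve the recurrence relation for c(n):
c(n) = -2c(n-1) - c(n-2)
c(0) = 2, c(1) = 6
Characteristic equation: x² + 2x + 1 = 0, which is (x - (-1))².
Repeated root r = -1.
General solution: c(n) = (A + Bn)·(-1)^n.
From c(0) = 2: A = 2.
From c(1) = 6: (A + B)·(-1) = 6 ⇒ B = -8.
So c(n) = \left(2 - 8 n\right) \cdot (-1)^n.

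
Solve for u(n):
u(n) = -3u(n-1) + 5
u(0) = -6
First-order linear non-homogeneous.
Homogeneous solution: u_h(n) = A·(-3)^n.
Try constant particular solution u_p = K: K = -3K + 5 ⇒ K = \frac{5}{4}.
General: u(n) = A·(-3)^n + \frac{5}{4}.
Apply u(0) = -6: A + \frac{5}{4} = -6 ⇒ A = - \frac{29}{4}.
So u(n) = \frac{5}{4} - \frac{29 \left(-3\right)^{n}}{4}.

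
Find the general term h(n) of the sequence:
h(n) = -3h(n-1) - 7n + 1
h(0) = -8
First-order linear with linear forcing.
Homogeneous solution: h_h(n) = A·(-3)^n.
Try particular h_p(n) = pn + q. Substituting:
  pn + q = -3(p(n-1) + q) - 7n + 1.
Matching the n-coefficient: p = -3p - 7 ⇒ p = - \frac{7}{4}.
Matching constants: q = 3p - 3q + 1 ⇒ q = - \frac{17}{16}.
General: h(n) = A·(-3)^n - \frac{7 n}{4} - \frac{17}{16}.
Apply h(0) = -8: A - \frac{17}{16} = -8 ⇒ A = - \frac{111}{16}.
So h(n) = - \frac{111 \left(-3\right)^{n}}{16} - \frac{7 n}{4} - \frac{17}{16}.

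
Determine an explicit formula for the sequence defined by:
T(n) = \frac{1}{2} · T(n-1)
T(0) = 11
Pure geometric recurrence with ratio \frac{1}{2}.
By induction T(n) = T(0) · (\frac{1}{2})^n = 11 \cdot 2^{- n}.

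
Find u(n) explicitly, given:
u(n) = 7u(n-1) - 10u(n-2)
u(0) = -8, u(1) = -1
Characteristic equation: x² - 7x + 10 = 0, which factors as (x - (5))(x - (2)) = 0.
Roots r₁ = 5, r₂ = 2 (distinct).
General solution: u(n) = A·(5)^n + B·(2)^n.
From u(0) = -8: A + B = -8.
From u(1) = -1: 5A + 2B = -1.
Solving: A = 5, B = -13.
So u(n) = - 13 \cdot 2^{n} + 5 \cdot 5^{n}.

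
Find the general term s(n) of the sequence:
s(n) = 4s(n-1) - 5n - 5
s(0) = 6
First-order linear with linear forcing.
Homogeneous solution: s_h(n) = A·(4)^n.
Try particular s_p(n) = pn + q. Substituting:
  pn + q = 4(p(n-1) + q) - 5n - 5.
Matching the n-coefficient: p = 4p - 5 ⇒ p = \frac{5}{3}.
Matching constants: q = -4p + 4q - 5 ⇒ q = \frac{35}{9}.
General: s(n) = A·(4)^n + \frac{5 n}{3} + \frac{35}{9}.
Apply s(0) = 6: A + \frac{35}{9} = 6 ⇒ A = \frac{19}{9}.
So s(n) = \frac{19 \cdot 4^{n}}{9} + \frac{5 n}{3} + \frac{35}{9}.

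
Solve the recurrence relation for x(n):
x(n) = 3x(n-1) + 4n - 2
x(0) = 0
First-order linear with linear forcing.
Homogeneous solution: x_h(n) = A·(3)^n.
Try particular x_p(n) = pn + q. Substituting:
  pn + q = 3(p(n-1) + q) + 4n - 2.
Matching the n-coefficient: p = 3p + 4 ⇒ p = -2.
Matching constants: q = -3p + 3q - 2 ⇒ q = -2.
General: x(n) = A·(3)^n - 2 n - 2.
Apply x(0) = 0: A - 2 = 0 ⇒ A = 2.
So x(n) = 2 \cdot 3^{n} - 2 n - 2.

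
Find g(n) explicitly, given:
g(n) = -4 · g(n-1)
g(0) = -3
Pure geometric recurrence with ratio -4.
By induction g(n) = g(0) · (-4)^n = - 3 \left(-4\right)^{n}.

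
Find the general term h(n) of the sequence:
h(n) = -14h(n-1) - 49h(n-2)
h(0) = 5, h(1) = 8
Characteristic equation: x² + 14x + 49 = 0, which is (x - (-7))².
Repeated root r = -7.
General solution: h(n) = (A + Bn)·(-7)^n.
From h(0) = 5: A = 5.
From h(1) = 8: (A + B)·(-7) = 8 ⇒ B = - \frac{43}{7}.
So h(n) = \left(5 - \frac{43 n}{7}\right) \cdot (-7)^n.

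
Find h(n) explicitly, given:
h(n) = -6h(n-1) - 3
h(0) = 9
First-order linear non-homogeneous.
Homogeneous solution: h_h(n) = A·(-6)^n.
Try constant particular solution h_p = K: K = -6K - 3 ⇒ K = - \frac{3}{7}.
General: h(n) = A·(-6)^n - \frac{3}{7}.
Apply h(0) = 9: A - \frac{3}{7} = 9 ⇒ A = \frac{66}{7}.
So h(n) = \frac{66 \left(-6\right)^{n}}{7} - \frac{3}{7}.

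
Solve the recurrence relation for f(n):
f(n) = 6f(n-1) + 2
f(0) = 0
First-order linear non-homogeneous.
Homogeneous solution: f_h(n) = A·(6)^n.
Try constant particular solution f_p = K: K = 6K + 2 ⇒ K = - \frac{2}{5}.
General: f(n) = A·(6)^n - \frac{2}{5}.
Apply f(0) = 0: A - \frac{2}{5} = 0 ⇒ A = \frac{2}{5}.
So f(n) = \frac{2 \cdot 6^{n}}{5} - \frac{2}{5}.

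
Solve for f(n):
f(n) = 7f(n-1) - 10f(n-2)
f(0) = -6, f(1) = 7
Characteristic equation: x² - 7x + 10 = 0, which factors as (x - (5))(x - (2)) = 0.
Roots r₁ = 5, r₂ = 2 (distinct).
General solution: f(n) = A·(5)^n + B·(2)^n.
From f(0) = -6: A + B = -6.
From f(1) = 7: 5A + 2B = 7.
Solving: A = \frac{19}{3}, B = - \frac{37}{3}.
So f(n) = - \frac{37 \cdot 2^{n}}{3} + \frac{19 \cdot 5^{n}}{3}.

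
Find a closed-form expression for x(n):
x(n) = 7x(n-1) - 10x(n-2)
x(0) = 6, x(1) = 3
Characteristic equation: x² - 7x + 10 = 0, which factors as (x - (2))(x - (5)) = 0.
Roots r₁ = 2, r₂ = 5 (distinct).
General solution: x(n) = A·(2)^n + B·(5)^n.
From x(0) = 6: A + B = 6.
From x(1) = 3: 2A + 5B = 3.
Solving: A = 9, B = -3.
So x(n) = 9 \cdot 2^{n} - 3 \cdot 5^{n}.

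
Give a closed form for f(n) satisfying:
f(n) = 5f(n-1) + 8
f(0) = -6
First-order linear non-homogeneous.
Homogeneous solution: f_h(n) = A·(5)^n.
Try constant particular solution f_p = K: K = 5K + 8 ⇒ K = -2.
General: f(n) = A·(5)^n - 2.
Apply f(0) = -6: A - 2 = -6 ⇒ A = -4.
So f(n) = - 4 \cdot 5^{n} - 2.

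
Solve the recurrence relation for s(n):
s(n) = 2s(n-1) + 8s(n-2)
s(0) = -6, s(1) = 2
Characteristic equation: x² - 2x - 8 = 0, which factors as (x - (4))(x - (-2)) = 0.
Roots r₁ = 4, r₂ = -2 (distinct).
General solution: s(n) = A·(4)^n + B·(-2)^n.
From s(0) = -6: A + B = -6.
From s(1) = 2: 4A - 2B = 2.
Solving: A = - \frac{5}{3}, B = - \frac{13}{3}.
So s(n) = - \frac{13 \left(-2\right)^{n}}{3} - \frac{5 \cdot 4^{n}}{3}.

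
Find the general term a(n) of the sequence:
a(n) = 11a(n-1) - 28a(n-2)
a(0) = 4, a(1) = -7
Characteristic equation: x² - 11x + 28 = 0, which factors as (x - (4))(x - (7)) = 0.
Roots r₁ = 4, r₂ = 7 (distinct).
General solution: a(n) = A·(4)^n + B·(7)^n.
From a(0) = 4: A + B = 4.
From a(1) = -7: 4A + 7B = -7.
Solving: A = \frac{35}{3}, B = - \frac{23}{3}.
So a(n) = \frac{35 \cdot 4^{n}}{3} - \frac{23 \cdot 7^{n}}{3}.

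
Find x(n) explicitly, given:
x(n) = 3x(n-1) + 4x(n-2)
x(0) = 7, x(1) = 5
Characteristic equation: x² - 3x - 4 = 0, which factors as (x - (-1))(x - (4)) = 0.
Roots r₁ = -1, r₂ = 4 (distinct).
General solution: x(n) = A·(-1)^n + B·(4)^n.
From x(0) = 7: A + B = 7.
From x(1) = 5: -A + 4B = 5.
Solving: A = \frac{23}{5}, B = \frac{12}{5}.
So x(n) = \frac{23 \left(-1\right)^{n}}{5} + \frac{12 \cdot 4^{n}}{5}.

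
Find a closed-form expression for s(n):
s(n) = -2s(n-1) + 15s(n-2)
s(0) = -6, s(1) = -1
Characteristic equation: x² + 2x - 15 = 0, which factors as (x - (-5))(x - (3)) = 0.
Roots r₁ = -5, r₂ = 3 (distinct).
General solution: s(n) = A·(-5)^n + B·(3)^n.
From s(0) = -6: A + B = -6.
From s(1) = -1: -5A + 3B = -1.
Solving: A = - \frac{17}{8}, B = - \frac{31}{8}.
So s(n) = - \frac{17 \left(-5\right)^{n}}{8} - \frac{31 \cdot 3^{n}}{8}.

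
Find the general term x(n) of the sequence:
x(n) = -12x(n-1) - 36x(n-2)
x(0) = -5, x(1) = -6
Characteristic equation: x² + 12x + 36 = 0, which is (x - (-6))².
Repeated root r = -6.
General solution: x(n) = (A + Bn)·(-6)^n.
From x(0) = -5: A = -5.
From x(1) = -6: (A + B)·(-6) = -6 ⇒ B = 6.
So x(n) = \left(6 n - 5\right) \cdot (-6)^n.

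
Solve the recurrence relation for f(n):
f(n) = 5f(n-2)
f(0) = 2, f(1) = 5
Characteristic equation: x² - 5 = 0.
Discriminant Δ = (0)² + 4·(5) = 20.
Roots r₁,₂ = (0 ± √20)/2, so r₁ = \sqrt{5}, r₂ = - \sqrt{5}.
General solution: f(n) = A·r₁^n + B·r₂^n.
From the initial conditions, A + B = 2 and r₁A + r₂B = 5.
Since r₁ - r₂ = √20: A = (5 - (2)r₂)/√20 = 1 + \frac{\sqrt{5}}{2}, and B = 2 - A = 1 - \frac{\sqrt{5}}{2}.
So f(n) = \left(1 + \frac{\sqrt{5}}{2}\right)\left(\sqrt{5}\right)^n + \left(1 - \frac{\sqrt{5}}{2}\right)\left(- \sqrt{5}\right)^n.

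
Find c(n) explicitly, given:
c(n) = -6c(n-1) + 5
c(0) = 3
First-order linear non-homogeneous.
Homogeneous solution: c_h(n) = A·(-6)^n.
Try constant particular solution c_p = K: K = -6K + 5 ⇒ K = \frac{5}{7}.
General: c(n) = A·(-6)^n + \frac{5}{7}.
Apply c(0) = 3: A + \frac{5}{7} = 3 ⇒ A = \frac{16}{7}.
So c(n) = \frac{16 \left(-6\right)^{n}}{7} + \frac{5}{7}.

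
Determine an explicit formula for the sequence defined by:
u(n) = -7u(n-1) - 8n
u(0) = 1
First-order linear with linear forcing.
Homogeneous solution: u_h(n) = A·(-7)^n.
Try particular u_p(n) = pn + q. Substituting:
  pn + q = -7(p(n-1) + q) - 8n.
Matching the n-coefficient: p = -7p - 8 ⇒ p = -1.
Matching constants: q = 7p - 7q ⇒ q = - \frac{7}{8}.
General: u(n) = A·(-7)^n - n - \frac{7}{8}.
Apply u(0) = 1: A - \frac{7}{8} = 1 ⇒ A = \frac{15}{8}.
So u(n) = \frac{15 \left(-7\right)^{n}}{8} - n - \frac{7}{8}.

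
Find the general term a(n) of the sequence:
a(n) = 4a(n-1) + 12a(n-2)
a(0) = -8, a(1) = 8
Characteristic equation: x² - 4x - 12 = 0, which factors as (x - (-2))(x - (6)) = 0.
Roots r₁ = -2, r₂ = 6 (distinct).
General solution: a(n) = A·(-2)^n + B·(6)^n.
From a(0) = -8: A + B = -8.
From a(1) = 8: -2A + 6B = 8.
Solving: A = -7, B = -1.
So a(n) = - 7 \left(-2\right)^{n} - 6^{n}.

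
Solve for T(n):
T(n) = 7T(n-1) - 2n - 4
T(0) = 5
First-order linear with linear forcing.
Homogeneous solution: T_h(n) = A·(7)^n.
Try particular T_p(n) = pn + q. Substituting:
  pn + q = 7(p(n-1) + q) - 2n - 4.
Matching the n-coefficient: p = 7p - 2 ⇒ p = \frac{1}{3}.
Matching constants: q = -7p + 7q - 4 ⇒ q = \frac{19}{18}.
General: T(n) = A·(7)^n + \frac{n}{3} + \frac{19}{18}.
Apply T(0) = 5: A + \frac{19}{18} = 5 ⇒ A = \frac{71}{18}.
So T(n) = \frac{71 \cdot 7^{n}}{18} + \frac{n}{3} + \frac{19}{18}.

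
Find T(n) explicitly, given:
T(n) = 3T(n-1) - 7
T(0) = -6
First-order linear non-homogeneous.
Homogeneous solution: T_h(n) = A·(3)^n.
Try constant particular solution T_p = K: K = 3K - 7 ⇒ K = \frac{7}{2}.
General: T(n) = A·(3)^n + \frac{7}{2}.
Apply T(0) = -6: A + \frac{7}{2} = -6 ⇒ A = - \frac{19}{2}.
So T(n) = \frac{7}{2} - \frac{19 \cdot 3^{n}}{2}.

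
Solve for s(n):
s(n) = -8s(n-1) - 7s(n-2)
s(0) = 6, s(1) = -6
Characteristic equation: x² + 8x + 7 = 0, which factors as (x - (-1))(x - (-7)) = 0.
Roots r₁ = -1, r₂ = -7 (distinct).
General solution: s(n) = A·(-1)^n + B·(-7)^n.
From s(0) = 6: A + B = 6.
From s(1) = -6: -A - 7B = -6.
Solving: A = 6, B = 0.
So s(n) = 6 \left(-1\right)^{n}.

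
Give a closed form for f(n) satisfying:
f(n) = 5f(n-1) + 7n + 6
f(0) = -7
First-order linear with linear forcing.
Homogeneous solution: f_h(n) = A·(5)^n.
Try particular f_p(n) = pn + q. Substituting:
  pn + q = 5(p(n-1) + q) + 7n + 6.
Matching the n-coefficient: p = 5p + 7 ⇒ p = - \frac{7}{4}.
Matching constants: q = -5p + 5q + 6 ⇒ q = - \frac{59}{16}.
General: f(n) = A·(5)^n - \frac{7 n}{4} - \frac{59}{16}.
Apply f(0) = -7: A - \frac{59}{16} = -7 ⇒ A = - \frac{53}{16}.
So f(n) = - \frac{53 \cdot 5^{n}}{16} - \frac{7 n}{4} - \frac{59}{16}.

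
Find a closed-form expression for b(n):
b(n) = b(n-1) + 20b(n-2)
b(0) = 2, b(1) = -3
Characteristic equation: x² - x - 20 = 0, which factors as (x - (-4))(x - (5)) = 0.
Roots r₁ = -4, r₂ = 5 (distinct).
General solution: b(n) = A·(-4)^n + B·(5)^n.
From b(0) = 2: A + B = 2.
From b(1) = -3: -4A + 5B = -3.
Solving: A = \frac{13}{9}, B = \frac{5}{9}.
So b(n) = \frac{13 \left(-4\right)^{n}}{9} + \frac{5 \cdot 5^{n}}{9}.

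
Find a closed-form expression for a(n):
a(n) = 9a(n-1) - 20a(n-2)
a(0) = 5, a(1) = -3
Characteristic equation: x² - 9x + 20 = 0, which factors as (x - (5))(x - (4)) = 0.
Roots r₁ = 5, r₂ = 4 (distinct).
General solution: a(n) = A·(5)^n + B·(4)^n.
From a(0) = 5: A + B = 5.
From a(1) = -3: 5A + 4B = -3.
Solving: A = -23, B = 28.
So a(n) = 28 \cdot 4^{n} - 23 \cdot 5^{n}.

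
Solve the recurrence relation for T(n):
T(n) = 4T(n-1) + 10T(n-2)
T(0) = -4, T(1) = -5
Characteristic equation: x² - 4x - 10 = 0.
Discriminant Δ = (4)² + 4·(10) = 56.
Roots r₁,₂ = (4 ± √56)/2, so r₁ = 2 + \sqrt{14}, r₂ = 2 - \sqrt{14}.
General solution: T(n) = A·r₁^n + B·r₂^n.
From the initial conditions, A + B = -4 and r₁A + r₂B = -5.
Since r₁ - r₂ = √56: A = (-5 - (-4)r₂)/√56 = -2 + \frac{3 \sqrt{14}}{28}, and B = -4 - A = -2 - \frac{3 \sqrt{14}}{28}.
So T(n) = \left(-2 + \frac{3 \sqrt{14}}{28}\right)\left(2 + \sqrt{14}\right)^n + \left(-2 - \frac{3 \sqrt{14}}{28}\right)\left(2 - \sqrt{14}\right)^n.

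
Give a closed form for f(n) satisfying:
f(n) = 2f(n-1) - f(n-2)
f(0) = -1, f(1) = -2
Characteristic equation: x² - 2x + 1 = 0, which is (x - (1))².
Repeated root r = 1.
General solution: f(n) = (A + Bn)·(1)^n.
From f(0) = -1: A = -1.
From f(1) = -2: (A + B)·(1) = -2 ⇒ B = -1.
So f(n) = \left(- n - 1\right) \cdot (1)^n.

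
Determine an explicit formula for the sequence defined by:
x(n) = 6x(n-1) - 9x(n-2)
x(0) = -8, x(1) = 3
Characteristic equation: x² - 6x + 9 = 0, which is (x - (3))².
Repeated root r = 3.
General solution: x(n) = (A + Bn)·(3)^n.
From x(0) = -8: A = -8.
From x(1) = 3: (A + B)·(3) = 3 ⇒ B = 9.
So x(n) = \left(9 n - 8\right) \cdot (3)^n.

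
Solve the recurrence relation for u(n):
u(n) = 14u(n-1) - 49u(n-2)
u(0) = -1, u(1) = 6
Characteristic equation: x² - 14x + 49 = 0, which is (x - (7))².
Repeated root r = 7.
General solution: u(n) = (A + Bn)·(7)^n.
From u(0) = -1: A = -1.
From u(1) = 6: (A + B)·(7) = 6 ⇒ B = \frac{13}{7}.
So u(n) = \left(\frac{13 n}{7} - 1\right) \cdot (7)^n.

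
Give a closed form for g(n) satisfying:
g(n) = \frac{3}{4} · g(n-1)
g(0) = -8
Pure geometric recurrence with ratio \frac{3}{4}.
By induction g(n) = g(0) · (\frac{3}{4})^n = - 8 \left(\frac{3}{4}\right)^{n}.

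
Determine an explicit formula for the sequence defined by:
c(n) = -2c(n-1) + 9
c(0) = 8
First-order linear non-homogeneous.
Homogeneous solution: c_h(n) = A·(-2)^n.
Try constant particular solution c_p = K: K = -2K + 9 ⇒ K = 3.
General: c(n) = A·(-2)^n + 3.
Apply c(0) = 8: A + 3 = 8 ⇒ A = 5.
So c(n) = 5 \left(-2\right)^{n} + 3.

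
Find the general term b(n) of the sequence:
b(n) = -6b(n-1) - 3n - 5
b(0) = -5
First-order linear with linear forcing.
Homogeneous solution: b_h(n) = A·(-6)^n.
Try particular b_p(n) = pn + q. Substituting:
  pn + q = -6(p(n-1) + q) - 3n - 5.
Matching the n-coefficient: p = -6p - 3 ⇒ p = - \frac{3}{7}.
Matching constants: q = 6p - 6q - 5 ⇒ q = - \frac{53}{49}.
General: b(n) = A·(-6)^n - \frac{3 n}{7} - \frac{53}{49}.
Apply b(0) = -5: A - \frac{53}{49} = -5 ⇒ A = - \frac{192}{49}.
So b(n) = - \frac{192 \left(-6\right)^{n}}{49} - \frac{3 n}{7} - \frac{53}{49}.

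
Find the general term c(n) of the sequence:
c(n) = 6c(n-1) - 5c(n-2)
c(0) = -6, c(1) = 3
Characteristic equation: x² - 6x + 5 = 0, which factors as (x - (5))(x - (1)) = 0.
Roots r₁ = 5, r₂ = 1 (distinct).
General solution: c(n) = A·(5)^n + B·(1)^n.
From c(0) = -6: A + B = -6.
From c(1) = 3: 5A + B = 3.
Solving: A = \frac{9}{4}, B = - \frac{33}{4}.
So c(n) = \frac{9 \cdot 5^{n}}{4} - \frac{33}{4}.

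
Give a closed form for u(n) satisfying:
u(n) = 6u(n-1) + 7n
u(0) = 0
First-order linear with linear forcing.
Homogeneous solution: u_h(n) = A·(6)^n.
Try particular u_p(n) = pn + q. Substituting:
  pn + q = 6(p(n-1) + q) + 7n.
Matching the n-coefficient: p = 6p + 7 ⇒ p = - \frac{7}{5}.
Matching constants: q = -6p + 6q ⇒ q = - \frac{42}{25}.
General: u(n) = A·(6)^n - \frac{7 n}{5} - \frac{42}{25}.
Apply u(0) = 0: A - \frac{42}{25} = 0 ⇒ A = \frac{42}{25}.
So u(n) = \frac{42 \cdot 6^{n}}{25} - \frac{7 n}{5} - \frac{42}{25}.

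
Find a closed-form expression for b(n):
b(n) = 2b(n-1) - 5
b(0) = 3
First-order linear non-homogeneous.
Homogeneous solution: b_h(n) = A·(2)^n.
Try constant particular solution b_p = K: K = 2K - 5 ⇒ K = 5.
General: b(n) = A·(2)^n + 5.
Apply b(0) = 3: A + 5 = 3 ⇒ A = -2.
So b(n) = 5 - 2 \cdot 2^{n}.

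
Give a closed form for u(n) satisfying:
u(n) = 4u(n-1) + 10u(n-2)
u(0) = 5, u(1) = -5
Characteristic equation: x² - 4x - 10 = 0.
Discriminant Δ = (4)² + 4·(10) = 56.
Roots r₁,₂ = (4 ± √56)/2, so r₁ = 2 + \sqrt{14}, r₂ = 2 - \sqrt{14}.
General solution: u(n) = A·r₁^n + B·r₂^n.
From the initial conditions, A + B = 5 and r₁A + r₂B = -5.
Since r₁ - r₂ = √56: A = (-5 - (5)r₂)/√56 = \frac{5}{2} - \frac{15 \sqrt{14}}{28}, and B = 5 - A = \frac{15 \sqrt{14}}{28} + \frac{5}{2}.
So u(n) = \left(\frac{5}{2} - \frac{15 \sqrt{14}}{28}\right)\left(2 + \sqrt{14}\right)^n + \left(\frac{15 \sqrt{14}}{28} + \frac{5}{2}\right)\left(2 - \sqrt{14}\right)^n.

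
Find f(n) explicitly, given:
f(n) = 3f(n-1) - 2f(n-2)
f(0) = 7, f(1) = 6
Characteristic equation: x² - 3x + 2 = 0, which factors as (x - (2))(x - (1)) = 0.
Roots r₁ = 2, r₂ = 1 (distinct).
General solution: f(n) = A·(2)^n + B·(1)^n.
From f(0) = 7: A + B = 7.
From f(1) = 6: 2A + B = 6.
Solving: A = -1, B = 8.
So f(n) = 8 - 2^{n}.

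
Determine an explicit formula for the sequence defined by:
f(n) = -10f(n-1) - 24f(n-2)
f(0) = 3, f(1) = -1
Characteristic equation: x² + 10x + 24 = 0, which factors as (x - (-4))(x - (-6)) = 0.
Roots r₁ = -4, r₂ = -6 (distinct).
General solution: f(n) = A·(-4)^n + B·(-6)^n.
From f(0) = 3: A + B = 3.
From f(1) = -1: -4A - 6B = -1.
Solving: A = \frac{17}{2}, B = - \frac{11}{2}.
So f(n) = \frac{17 \left(-4\right)^{n}}{2} - \frac{11 \left(-6\right)^{n}}{2}.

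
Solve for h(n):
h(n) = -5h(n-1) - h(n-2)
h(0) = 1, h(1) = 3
Characteristic equation: x² + 5x + 1 = 0.
Discriminant Δ = (-5)² + 4·(-1) = 21.
Roots r₁,₂ = (-5 ± √21)/2, so r₁ = - \frac{5}{2} + \frac{\sqrt{21}}{2}, r₂ = - \frac{5}{2} - \frac{\sqrt{21}}{2}.
General solution: h(n) = A·r₁^n + B·r₂^n.
From the initial conditions, A + B = 1 and r₁A + r₂B = 3.
Since r₁ - r₂ = √21: A = (3 - (1)r₂)/√21 = \frac{1}{2} + \frac{11 \sqrt{21}}{42}, and B = 1 - A = \frac{1}{2} - \frac{11 \sqrt{21}}{42}.
So h(n) = \left(\frac{1}{2} + \frac{11 \sqrt{21}}{42}\right)\left(- \frac{5}{2} + \frac{\sqrt{21}}{2}\right)^n + \left(\frac{1}{2} - \frac{11 \sqrt{21}}{42}\right)\left(- \frac{5}{2} - \frac{\sqrt{21}}{2}\right)^n.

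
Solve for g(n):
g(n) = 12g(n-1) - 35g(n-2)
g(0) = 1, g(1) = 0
Characteristic equation: x² - 12x + 35 = 0, which factors as (x - (7))(x - (5)) = 0.
Roots r₁ = 7, r₂ = 5 (distinct).
General solution: g(n) = A·(7)^n + B·(5)^n.
From g(0) = 1: A + B = 1.
From g(1) = 0: 7A + 5B = 0.
Solving: A = - \frac{5}{2}, B = \frac{7}{2}.
So g(n) = \frac{7 \cdot 5^{n}}{2} - \frac{5 \cdot 7^{n}}{2}.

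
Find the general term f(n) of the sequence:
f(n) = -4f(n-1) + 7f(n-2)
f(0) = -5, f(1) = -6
Characteristic equation: x² + 4x - 7 = 0.
Discriminant Δ = (-4)² + 4·(7) = 44.
Roots r₁,₂ = (-4 ± √44)/2, so r₁ = -2 + \sqrt{11}, r₂ = - \sqrt{11} - 2.
General solution: f(n) = A·r₁^n + B·r₂^n.
From the initial conditions, A + B = -5 and r₁A + r₂B = -6.
Since r₁ - r₂ = √44: A = (-6 - (-5)r₂)/√44 = - \frac{5}{2} - \frac{8 \sqrt{11}}{11}, and B = -5 - A = - \frac{5}{2} + \frac{8 \sqrt{11}}{11}.
So f(n) = \left(- \frac{5}{2} - \frac{8 \sqrt{11}}{11}\right)\left(-2 + \sqrt{11}\right)^n + \left(- \frac{5}{2} + \frac{8 \sqrt{11}}{11}\right)\left(- \sqrt{11} - 2\right)^n.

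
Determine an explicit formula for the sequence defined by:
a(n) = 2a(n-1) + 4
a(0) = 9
First-order linear non-homogeneous.
Homogeneous solution: a_h(n) = A·(2)^n.
Try constant particular solution a_p = K: K = 2K + 4 ⇒ K = -4.
General: a(n) = A·(2)^n - 4.
Apply a(0) = 9: A - 4 = 9 ⇒ A = 13.
So a(n) = 13 \cdot 2^{n} - 4.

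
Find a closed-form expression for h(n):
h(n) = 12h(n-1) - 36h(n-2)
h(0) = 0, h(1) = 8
Characteristic equation: x² - 12x + 36 = 0, which is (x - (6))².
Repeated root r = 6.
General solution: h(n) = (A + Bn)·(6)^n.
From h(0) = 0: A = 0.
From h(1) = 8: (A + B)·(6) = 8 ⇒ B = \frac{4}{3}.
So h(n) = \left(\frac{4 n}{3}\right) \cdot (6)^n.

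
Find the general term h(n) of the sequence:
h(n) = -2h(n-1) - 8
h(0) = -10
First-order linear non-homogeneous.
Homogeneous solution: h_h(n) = A·(-2)^n.
Try constant particular solution h_p = K: K = -2K - 8 ⇒ K = - \frac{8}{3}.
General: h(n) = A·(-2)^n - \frac{8}{3}.
Apply h(0) = -10: A - \frac{8}{3} = -10 ⇒ A = - \frac{22}{3}.
So h(n) = - \frac{22 \left(-2\right)^{n}}{3} - \frac{8}{3}.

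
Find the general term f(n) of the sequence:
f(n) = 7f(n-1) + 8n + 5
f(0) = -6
First-order linear with linear forcing.
Homogeneous solution: f_h(n) = A·(7)^n.
Try particular f_p(n) = pn + q. Substituting:
  pn + q = 7(p(n-1) + q) + 8n + 5.
Matching the n-coefficient: p = 7p + 8 ⇒ p = - \frac{4}{3}.
Matching constants: q = -7p + 7q + 5 ⇒ q = - \frac{43}{18}.
General: f(n) = A·(7)^n - \frac{4 n}{3} - \frac{43}{18}.
Apply f(0) = -6: A - \frac{43}{18} = -6 ⇒ A = - \frac{65}{18}.
So f(n) = - \frac{65 \cdot 7^{n}}{18} - \frac{4 n}{3} - \frac{43}{18}.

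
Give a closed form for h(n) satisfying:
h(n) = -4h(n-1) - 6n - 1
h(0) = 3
First-order linear with linear forcing.
Homogeneous solution: h_h(n) = A·(-4)^n.
Try particular h_p(n) = pn + q. Substituting:
  pn + q = -4(p(n-1) + q) - 6n - 1.
Matching the n-coefficient: p = -4p - 6 ⇒ p = - \frac{6}{5}.
Matching constants: q = 4p - 4q - 1 ⇒ q = - \frac{29}{25}.
General: h(n) = A·(-4)^n - \frac{6 n}{5} - \frac{29}{25}.
Apply h(0) = 3: A - \frac{29}{25} = 3 ⇒ A = \frac{104}{25}.
So h(n) = \frac{104 \left(-4\right)^{n}}{25} - \frac{6 n}{5} - \frac{29}{25}.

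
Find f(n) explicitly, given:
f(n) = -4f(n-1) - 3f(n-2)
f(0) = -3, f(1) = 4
Characteristic equation: x² + 4x + 3 = 0, which factors as (x - (-3))(x - (-1)) = 0.
Roots r₁ = -3, r₂ = -1 (distinct).
General solution: f(n) = A·(-3)^n + B·(-1)^n.
From f(0) = -3: A + B = -3.
From f(1) = 4: -3A - B = 4.
Solving: A = - \frac{1}{2}, B = - \frac{5}{2}.
So f(n) = - \frac{5 \left(-1\right)^{n}}{2} - \frac{\left(-3\right)^{n}}{2}.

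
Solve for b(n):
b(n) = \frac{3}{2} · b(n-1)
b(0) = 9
Pure geometric recurrence with ratio \frac{3}{2}.
By induction b(n) = b(0) · (\frac{3}{2})^n = 9 \left(\frac{3}{2}\right)^{n}.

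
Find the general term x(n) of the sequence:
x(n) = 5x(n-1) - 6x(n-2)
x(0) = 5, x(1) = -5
Characteristic equation: x² - 5x + 6 = 0, which factors as (x - (2))(x - (3)) = 0.
Roots r₁ = 2, r₂ = 3 (distinct).
General solution: x(n) = A·(2)^n + B·(3)^n.
From x(0) = 5: A + B = 5.
From x(1) = -5: 2A + 3B = -5.
Solving: A = 20, B = -15.
So x(n) = 20 \cdot 2^{n} - 15 \cdot 3^{n}.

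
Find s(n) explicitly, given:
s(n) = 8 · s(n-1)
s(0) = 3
Pure geometric recurrence with ratio 8.
By induction s(n) = s(0) · (8)^n = 3 \cdot 8^{n}.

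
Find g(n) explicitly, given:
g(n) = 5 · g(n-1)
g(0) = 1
Pure geometric recurrence with ratio 5.
By induction g(n) = g(0) · (5)^n = 5^{n}.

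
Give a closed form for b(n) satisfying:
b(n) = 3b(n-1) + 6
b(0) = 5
First-order linear non-homogeneous.
Homogeneous solution: b_h(n) = A·(3)^n.
Try constant particular solution b_p = K: K = 3K + 6 ⇒ K = -3.
General: b(n) = A·(3)^n - 3.
Apply b(0) = 5: A - 3 = 5 ⇒ A = 8.
So b(n) = 8 \cdot 3^{n} - 3.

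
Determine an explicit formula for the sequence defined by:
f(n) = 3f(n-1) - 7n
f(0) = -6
First-order linear with linear forcing.
Homogeneous solution: f_h(n) = A·(3)^n.
Try particular f_p(n) = pn + q. Substituting:
  pn + q = 3(p(n-1) + q) - 7n.
Matching the n-coefficient: p = 3p - 7 ⇒ p = \frac{7}{2}.
Matching constants: q = -3p + 3q ⇒ q = \frac{21}{4}.
General: f(n) = A·(3)^n + \frac{7 n}{2} + \frac{21}{4}.
Apply f(0) = -6: A + \frac{21}{4} = -6 ⇒ A = - \frac{45}{4}.
So f(n) = - \frac{45 \cdot 3^{n}}{4} + \frac{7 n}{2} + \frac{21}{4}.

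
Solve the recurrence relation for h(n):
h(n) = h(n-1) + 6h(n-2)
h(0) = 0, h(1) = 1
Characteristic equation: x² - x - 6 = 0, which factors as (x - (-2))(x - (3)) = 0.
Roots r₁ = -2, r₂ = 3 (distinct).
General solution: h(n) = A·(-2)^n + B·(3)^n.
From h(0) = 0: A + B = 0.
From h(1) = 1: -2A + 3B = 1.
Solving: A = - \frac{1}{5}, B = \frac{1}{5}.
So h(n) = - \frac{\left(-2\right)^{n}}{5} + \frac{3^{n}}{5}.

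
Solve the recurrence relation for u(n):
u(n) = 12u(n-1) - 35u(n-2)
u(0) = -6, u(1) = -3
Characteristic equation: x² - 12x + 35 = 0, which factors as (x - (5))(x - (7)) = 0.
Roots r₁ = 5, r₂ = 7 (distinct).
General solution: u(n) = A·(5)^n + B·(7)^n.
From u(0) = -6: A + B = -6.
From u(1) = -3: 5A + 7B = -3.
Solving: A = - \frac{39}{2}, B = \frac{27}{2}.
So u(n) = - \frac{39 \cdot 5^{n}}{2} + \frac{27 \cdot 7^{n}}{2}.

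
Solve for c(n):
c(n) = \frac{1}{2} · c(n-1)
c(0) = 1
Pure geometric recurrence with ratio \frac{1}{2}.
By induction c(n) = c(0) · (\frac{1}{2})^n = \left(\frac{1}{2}\right)^{n}.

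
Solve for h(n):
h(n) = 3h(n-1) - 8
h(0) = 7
First-order linear non-homogeneous.
Homogeneous solution: h_h(n) = A·(3)^n.
Try constant particular solution h_p = K: K = 3K - 8 ⇒ K = 4.
General: h(n) = A·(3)^n + 4.
Apply h(0) = 7: A + 4 = 7 ⇒ A = 3.
So h(n) = 3 \cdot 3^{n} + 4.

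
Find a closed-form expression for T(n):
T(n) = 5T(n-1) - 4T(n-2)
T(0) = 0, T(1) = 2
Characteristic equation: x² - 5x + 4 = 0, which factors as (x - (1))(x - (4)) = 0.
Roots r₁ = 1, r₂ = 4 (distinct).
General solution: T(n) = A·(1)^n + B·(4)^n.
From T(0) = 0: A + B = 0.
From T(1) = 2: A + 4B = 2.
Solving: A = - \frac{2}{3}, B = \frac{2}{3}.
So T(n) = \frac{2 \cdot 4^{n}}{3} - \frac{2}{3}.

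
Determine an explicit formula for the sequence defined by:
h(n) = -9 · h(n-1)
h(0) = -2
Pure geometric recurrence with ratio -9.
By induction h(n) = h(0) · (-9)^n = - 2 \left(-9\right)^{n}.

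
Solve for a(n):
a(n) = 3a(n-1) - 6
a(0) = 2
First-order linear non-homogeneous.
Homogeneous solution: a_h(n) = A·(3)^n.
Try constant particular solution a_p = K: K = 3K - 6 ⇒ K = 3.
General: a(n) = A·(3)^n + 3.
Apply a(0) = 2: A + 3 = 2 ⇒ A = -1.
So a(n) = 3 - 3^{n}.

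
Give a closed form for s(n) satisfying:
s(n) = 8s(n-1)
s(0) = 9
This is a homogeneous first-order recurrence with ratio 8.
By induction s(n) = s(0) · (8)^n = 9 \cdot 8^{n}.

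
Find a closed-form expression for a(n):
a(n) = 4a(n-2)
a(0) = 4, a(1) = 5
Characteristic equation: x² - 4 = 0, which factors as (x - (-2))(x - (2)) = 0.
Roots r₁ = -2, r₂ = 2 (distinct).
General solution: a(n) = A·(-2)^n + B·(2)^n.
From a(0) = 4: A + B = 4.
From a(1) = 5: -2A + 2B = 5.
Solving: A = \frac{3}{4}, B = \frac{13}{4}.
So a(n) = \frac{3 \left(-2\right)^{n}}{4} + \frac{13 \cdot 2^{n}}{4}.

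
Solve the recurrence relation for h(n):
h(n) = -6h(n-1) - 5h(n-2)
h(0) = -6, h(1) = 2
Characteristic equation: x² + 6x + 5 = 0, which factors as (x - (-1))(x - (-5)) = 0.
Roots r₁ = -1, r₂ = -5 (distinct).
General solution: h(n) = A·(-1)^n + B·(-5)^n.
From h(0) = -6: A + B = -6.
From h(1) = 2: -A - 5B = 2.
Solving: A = -7, B = 1.
So h(n) = - 7 \left(-1\right)^{n} + \left(-5\right)^{n}.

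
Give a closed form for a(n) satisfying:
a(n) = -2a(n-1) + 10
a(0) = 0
First-order linear non-homogeneous.
Homogeneous solution: a_h(n) = A·(-2)^n.
Try constant particular solution a_p = K: K = -2K + 10 ⇒ K = \frac{10}{3}.
General: a(n) = A·(-2)^n + \frac{10}{3}.
Apply a(0) = 0: A + \frac{10}{3} = 0 ⇒ A = - \frac{10}{3}.
So a(n) = \frac{10}{3} - \frac{10 \left(-2\right)^{n}}{3}.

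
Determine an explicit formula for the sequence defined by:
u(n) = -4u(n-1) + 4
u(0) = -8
First-order linear non-homogeneous.
Homogeneous solution: u_h(n) = A·(-4)^n.
Try constant particular solution u_p = K: K = -4K + 4 ⇒ K = \frac{4}{5}.
General: u(n) = A·(-4)^n + \frac{4}{5}.
Apply u(0) = -8: A + \frac{4}{5} = -8 ⇒ A = - \frac{44}{5}.
So u(n) = \frac{4}{5} - \frac{44 \left(-4\right)^{n}}{5}.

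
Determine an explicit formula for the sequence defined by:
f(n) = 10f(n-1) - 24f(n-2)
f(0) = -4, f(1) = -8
Characteristic equation: x² - 10x + 24 = 0, which factors as (x - (4))(x - (6)) = 0.
Roots r₁ = 4, r₂ = 6 (distinct).
General solution: f(n) = A·(4)^n + B·(6)^n.
From f(0) = -4: A + B = -4.
From f(1) = -8: 4A + 6B = -8.
Solving: A = -8, B = 4.
So f(n) = - 8 \cdot 4^{n} + 4 \cdot 6^{n}.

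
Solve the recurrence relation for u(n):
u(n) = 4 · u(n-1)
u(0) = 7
Pure geometric recurrence with ratio 4.
By induction u(n) = u(0) · (4)^n = 7 \cdot 4^{n}.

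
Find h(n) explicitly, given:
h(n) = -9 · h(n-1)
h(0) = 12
Pure geometric recurrence with ratio -9.
By induction h(n) = h(0) · (-9)^n = 12 \left(-9\right)^{n}.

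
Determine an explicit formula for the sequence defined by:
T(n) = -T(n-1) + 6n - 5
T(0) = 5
First-order linear with linear forcing.
Homogeneous solution: T_h(n) = A·(-1)^n.
Try particular T_p(n) = pn + q. Substituting:
  pn + q = -(p(n-1) + q) + 6n - 5.
Matching the n-coefficient: p = -p + 6 ⇒ p = 3.
Matching constants: q = p - q - 5 ⇒ q = -1.
General: T(n) = A·(-1)^n + 3 n - 1.
Apply T(0) = 5: A - 1 = 5 ⇒ A = 6.
So T(n) = 6 \left(-1\right)^{n} + 3 n - 1.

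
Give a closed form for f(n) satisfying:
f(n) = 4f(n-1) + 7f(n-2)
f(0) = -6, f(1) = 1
Characteristic equation: x² - 4x - 7 = 0.
Discriminant Δ = (4)² + 4·(7) = 44.
Roots r₁,₂ = (4 ± √44)/2, so r₁ = 2 + \sqrt{11}, r₂ = 2 - \sqrt{11}.
General solution: f(n) = A·r₁^n + B·r₂^n.
From the initial conditions, A + B = -6 and r₁A + r₂B = 1.
Since r₁ - r₂ = √44: A = (1 - (-6)r₂)/√44 = -3 + \frac{13 \sqrt{11}}{22}, and B = -6 - A = -3 - \frac{13 \sqrt{11}}{22}.
So f(n) = \left(-3 + \frac{13 \sqrt{11}}{22}\right)\left(2 + \sqrt{11}\right)^n + \left(-3 - \frac{13 \sqrt{11}}{22}\right)\left(2 - \sqrt{11}\right)^n.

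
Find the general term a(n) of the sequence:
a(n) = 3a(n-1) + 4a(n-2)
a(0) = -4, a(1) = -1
Characteristic equation: x² - 3x - 4 = 0, which factors as (x - (-1))(x - (4)) = 0.
Roots r₁ = -1, r₂ = 4 (distinct).
General solution: a(n) = A·(-1)^n + B·(4)^n.
From a(0) = -4: A + B = -4.
From a(1) = -1: -A + 4B = -1.
Solving: A = -3, B = -1.
So a(n) = - 3 \left(-1\right)^{n} - 4^{n}.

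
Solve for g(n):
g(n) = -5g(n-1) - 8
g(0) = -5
First-order linear non-homogeneous.
Homogeneous solution: g_h(n) = A·(-5)^n.
Try constant particular solution g_p = K: K = -5K - 8 ⇒ K = - \frac{4}{3}.
General: g(n) = A·(-5)^n - \frac{4}{3}.
Apply g(0) = -5: A - \frac{4}{3} = -5 ⇒ A = - \frac{11}{3}.
So g(n) = - \frac{11 \left(-5\right)^{n}}{3} - \frac{4}{3}.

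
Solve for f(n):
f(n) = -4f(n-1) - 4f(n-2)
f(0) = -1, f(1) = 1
Characteristic equation: x² + 4x + 4 = 0, which is (x - (-2))².
Repeated root r = -2.
General solution: f(n) = (A + Bn)·(-2)^n.
From f(0) = -1: A = -1.
From f(1) = 1: (A + B)·(-2) = 1 ⇒ B = \frac{1}{2}.
So f(n) = \left(\frac{n}{2} - 1\right) \cdot (-2)^n.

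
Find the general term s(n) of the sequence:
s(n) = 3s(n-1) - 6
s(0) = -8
First-order linear non-homogeneous.
Homogeneous solution: s_h(n) = A·(3)^n.
Try constant particular solution s_p = K: K = 3K - 6 ⇒ K = 3.
General: s(n) = A·(3)^n + 3.
Apply s(0) = -8: A + 3 = -8 ⇒ A = -11.
So s(n) = 3 - 11 \cdot 3^{n}.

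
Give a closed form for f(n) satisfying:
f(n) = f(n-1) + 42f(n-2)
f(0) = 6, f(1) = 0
Characteristic equation: x² - x - 42 = 0, which factors as (x - (7))(x - (-6)) = 0.
Roots r₁ = 7, r₂ = -6 (distinct).
General solution: f(n) = A·(7)^n + B·(-6)^n.
From f(0) = 6: A + B = 6.
From f(1) = 0: 7A - 6B = 0.
Solving: A = \frac{36}{13}, B = \frac{42}{13}.
So f(n) = \frac{42 \left(-6\right)^{n}}{13} + \frac{36 \cdot 7^{n}}{13}.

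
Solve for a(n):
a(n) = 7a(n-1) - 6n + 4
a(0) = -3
First-order linear with linear forcing.
Homogeneous solution: a_h(n) = A·(7)^n.
Try particular a_p(n) = pn + q. Substituting:
  pn + q = 7(p(n-1) + q) - 6n + 4.
Matching the n-coefficient: p = 7p - 6 ⇒ p = 1.
Matching constants: q = -7p + 7q + 4 ⇒ q = \frac{1}{2}.
General: a(n) = A·(7)^n + n + \frac{1}{2}.
Apply a(0) = -3: A + \frac{1}{2} = -3 ⇒ A = - \frac{7}{2}.
So a(n) = - \frac{7 \cdot 7^{n}}{2} + n + \frac{1}{2}.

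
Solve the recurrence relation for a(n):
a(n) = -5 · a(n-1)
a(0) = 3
Pure geometric recurrence with ratio -5.
By induction a(n) = a(0) · (-5)^n = 3 \left(-5\right)^{n}.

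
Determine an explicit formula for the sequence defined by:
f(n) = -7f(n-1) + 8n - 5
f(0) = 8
First-order linear with linear forcing.
Homogeneous solution: f_h(n) = A·(-7)^n.
Try particular f_p(n) = pn + q. Substituting:
  pn + q = -7(p(n-1) + q) + 8n - 5.
Matching the n-coefficient: p = -7p + 8 ⇒ p = 1.
Matching constants: q = 7p - 7q - 5 ⇒ q = \frac{1}{4}.
General: f(n) = A·(-7)^n + n + \frac{1}{4}.
Apply f(0) = 8: A + \frac{1}{4} = 8 ⇒ A = \frac{31}{4}.
So f(n) = \frac{31 \left(-7\right)^{n}}{4} + n + \frac{1}{4}.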